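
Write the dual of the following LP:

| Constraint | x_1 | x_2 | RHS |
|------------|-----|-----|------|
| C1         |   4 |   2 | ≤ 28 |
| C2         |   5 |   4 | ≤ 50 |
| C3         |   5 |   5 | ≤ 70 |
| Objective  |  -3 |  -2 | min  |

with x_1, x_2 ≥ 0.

Primal min cᵀx s.t. Ax ≤ b, x ≥ 0  →  Dual max −bᵀy s.t. Aᵀy ≥ −c, y ≥ 0.

Maximize: z = -28y1 - 50y2 - 70y3

Subject to:
  4y1 + 5y2 + 5y3 ≥ 3
  2y1 + 4y2 + 5y3 ≥ 2
  y1, y2, y3 ≥ 0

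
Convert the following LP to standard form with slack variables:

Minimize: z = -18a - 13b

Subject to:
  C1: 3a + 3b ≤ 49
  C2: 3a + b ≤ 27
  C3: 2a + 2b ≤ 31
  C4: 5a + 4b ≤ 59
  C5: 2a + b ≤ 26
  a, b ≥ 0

min z = -18a - 13b

s.t.
  3a + 3b + s1 = 49
  3a + b + s2 = 27
  2a + 2b + s3 = 31
  5a + 4b + s4 = 59
  2a + b + s5 = 26
  a, b, s1, s2, s3, s4, s5 ≥ 0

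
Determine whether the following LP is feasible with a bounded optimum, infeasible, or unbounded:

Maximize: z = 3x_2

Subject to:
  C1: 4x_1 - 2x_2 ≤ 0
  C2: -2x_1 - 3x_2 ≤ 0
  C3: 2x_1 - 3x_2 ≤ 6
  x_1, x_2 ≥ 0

Unbounded (objective can increase without bound)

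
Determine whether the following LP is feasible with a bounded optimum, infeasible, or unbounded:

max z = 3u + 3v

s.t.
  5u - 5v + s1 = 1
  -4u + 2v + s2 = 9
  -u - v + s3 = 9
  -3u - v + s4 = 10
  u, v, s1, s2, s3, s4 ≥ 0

Unbounded (objective can increase without bound)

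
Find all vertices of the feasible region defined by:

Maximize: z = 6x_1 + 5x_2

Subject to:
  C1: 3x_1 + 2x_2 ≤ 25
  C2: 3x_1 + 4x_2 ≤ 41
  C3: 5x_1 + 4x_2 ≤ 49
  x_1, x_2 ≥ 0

(0, 0), (8.333, 0), (3, 8), (0, 10.25)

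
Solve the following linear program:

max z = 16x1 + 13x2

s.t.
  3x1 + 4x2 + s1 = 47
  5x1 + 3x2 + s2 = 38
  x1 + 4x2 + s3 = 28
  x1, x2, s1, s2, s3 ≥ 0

Evaluate the objective at each vertex of the feasible region:
  z(0, 0) = 0
  z(7.6, 0) = 121.6
  z(4, 6) = 142  ←
  z(0, 7) = 91
The maximum is at x1 = 4, x2 = 6.

x1 = 4, x2 = 6, z = 142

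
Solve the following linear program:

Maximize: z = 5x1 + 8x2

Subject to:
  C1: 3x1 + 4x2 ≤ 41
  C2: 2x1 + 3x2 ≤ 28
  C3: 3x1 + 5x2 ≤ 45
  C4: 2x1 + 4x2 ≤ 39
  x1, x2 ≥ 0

Evaluate the objective at each vertex of the feasible region:
  z(0, 0) = 0
  z(13.67, 0) = 68.33
  z(11, 2) = 71
  z(5, 6) = 73  ←
  z(0, 9) = 72
The maximum is at x1 = 5, x2 = 6.

x1 = 5, x2 = 6, z = 73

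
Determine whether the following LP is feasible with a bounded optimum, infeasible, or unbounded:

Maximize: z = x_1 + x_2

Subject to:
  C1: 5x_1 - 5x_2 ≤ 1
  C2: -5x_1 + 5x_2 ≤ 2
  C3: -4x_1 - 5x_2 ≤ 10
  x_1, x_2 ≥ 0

Unbounded (objective can increase without bound)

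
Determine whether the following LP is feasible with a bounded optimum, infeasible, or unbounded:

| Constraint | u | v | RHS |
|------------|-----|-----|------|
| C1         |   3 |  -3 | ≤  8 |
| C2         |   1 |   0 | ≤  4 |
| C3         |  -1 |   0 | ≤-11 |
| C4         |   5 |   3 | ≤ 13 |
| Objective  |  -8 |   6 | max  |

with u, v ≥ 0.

Infeasible (no feasible solution exists)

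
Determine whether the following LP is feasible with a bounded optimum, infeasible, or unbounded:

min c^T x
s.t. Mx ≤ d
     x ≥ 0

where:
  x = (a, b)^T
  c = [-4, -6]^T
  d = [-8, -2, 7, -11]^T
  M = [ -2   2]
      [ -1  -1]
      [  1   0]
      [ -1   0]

Infeasible (no feasible solution exists)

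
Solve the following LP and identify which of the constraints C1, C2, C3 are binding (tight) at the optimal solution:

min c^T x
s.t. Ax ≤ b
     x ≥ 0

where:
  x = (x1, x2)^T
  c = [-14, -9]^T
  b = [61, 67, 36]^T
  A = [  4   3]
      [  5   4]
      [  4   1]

At x1 = 7, x2 = 8, compute slack b - a·x for each constraint:
  C1: 61 − 52 = 9  (slack)
  C2: 67 − 67 = 0  (binding)
  C3: 36 − 36 = 0  (binding)

Optimal: x1 = 7, x2 = 8
Binding: C2, C3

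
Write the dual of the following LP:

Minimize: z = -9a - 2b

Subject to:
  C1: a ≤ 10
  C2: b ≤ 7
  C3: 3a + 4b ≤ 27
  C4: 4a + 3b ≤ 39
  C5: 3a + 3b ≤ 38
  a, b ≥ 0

Primal min cᵀx s.t. Ax ≤ b, x ≥ 0  →  Dual max −bᵀy s.t. Aᵀy ≥ −c, y ≥ 0.

Maximize: z = -10y1 - 7y2 - 27y3 - 39y4 - 38y5

Subject to:
  y1 + 3y3 + 4y4 + 3y5 ≥ 9
  y2 + 4y3 + 3y4 + 3y5 ≥ 2
  y1, y2, y3, y4, y5 ≥ 0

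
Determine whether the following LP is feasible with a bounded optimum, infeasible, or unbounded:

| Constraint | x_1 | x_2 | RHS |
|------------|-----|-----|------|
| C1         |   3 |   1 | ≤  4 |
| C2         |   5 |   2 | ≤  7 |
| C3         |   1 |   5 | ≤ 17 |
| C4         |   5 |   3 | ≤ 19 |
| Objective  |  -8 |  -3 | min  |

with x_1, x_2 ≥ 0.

Feasible with a bounded optimal solution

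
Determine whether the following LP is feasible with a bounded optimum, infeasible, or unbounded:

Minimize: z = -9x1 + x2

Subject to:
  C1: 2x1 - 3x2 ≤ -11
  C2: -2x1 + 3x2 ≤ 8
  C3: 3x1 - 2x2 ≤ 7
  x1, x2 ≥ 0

Infeasible (no feasible solution exists)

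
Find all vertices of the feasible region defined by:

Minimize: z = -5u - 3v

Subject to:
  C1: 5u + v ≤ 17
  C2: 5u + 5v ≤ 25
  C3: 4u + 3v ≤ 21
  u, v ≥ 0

(0, 0), (3.4, 0), (3, 2), (0, 5)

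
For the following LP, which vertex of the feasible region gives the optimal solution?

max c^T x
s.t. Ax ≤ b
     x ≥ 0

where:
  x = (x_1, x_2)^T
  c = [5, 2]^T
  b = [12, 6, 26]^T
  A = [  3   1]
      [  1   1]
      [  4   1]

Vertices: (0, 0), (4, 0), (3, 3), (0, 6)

Evaluate the objective at each vertex of the feasible region:
  z(0, 0) = 0
  z(4, 0) = 20
  z(3, 3) = 21  ←
  z(0, 6) = 12
The maximum is at x_1 = 3, x_2 = 3.

(3, 3)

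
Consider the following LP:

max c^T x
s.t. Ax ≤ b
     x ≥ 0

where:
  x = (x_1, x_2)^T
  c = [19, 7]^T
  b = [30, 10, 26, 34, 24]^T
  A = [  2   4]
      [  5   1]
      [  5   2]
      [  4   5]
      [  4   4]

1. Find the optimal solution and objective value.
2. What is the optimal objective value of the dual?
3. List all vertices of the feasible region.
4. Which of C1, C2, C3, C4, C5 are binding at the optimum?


1. x_1 = 1, x_2 = 5, z = 54
2. 54
3. (0, 0), (2, 0), (1, 5), (0, 6)
4. C2, C5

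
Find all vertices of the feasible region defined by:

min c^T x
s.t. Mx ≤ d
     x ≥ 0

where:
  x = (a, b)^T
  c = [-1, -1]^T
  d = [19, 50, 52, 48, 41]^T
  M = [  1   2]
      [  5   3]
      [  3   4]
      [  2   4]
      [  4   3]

(0, 0), (10, 0), (9, 1.667), (5, 7), (0, 9.5)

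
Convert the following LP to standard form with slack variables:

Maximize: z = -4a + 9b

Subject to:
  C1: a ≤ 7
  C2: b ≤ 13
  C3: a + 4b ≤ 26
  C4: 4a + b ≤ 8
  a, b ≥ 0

max z = -4a + 9b

s.t.
  a + s1 = 7
  b + s2 = 13
  a + 4b + s3 = 26
  4a + b + s4 = 8
  a, b, s1, s2, s3, s4 ≥ 0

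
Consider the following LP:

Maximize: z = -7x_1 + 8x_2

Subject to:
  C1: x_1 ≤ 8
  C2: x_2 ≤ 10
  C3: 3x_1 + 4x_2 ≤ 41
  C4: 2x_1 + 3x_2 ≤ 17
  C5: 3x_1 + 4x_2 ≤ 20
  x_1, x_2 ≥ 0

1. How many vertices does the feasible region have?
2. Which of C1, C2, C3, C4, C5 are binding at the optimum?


1. 3
2. C5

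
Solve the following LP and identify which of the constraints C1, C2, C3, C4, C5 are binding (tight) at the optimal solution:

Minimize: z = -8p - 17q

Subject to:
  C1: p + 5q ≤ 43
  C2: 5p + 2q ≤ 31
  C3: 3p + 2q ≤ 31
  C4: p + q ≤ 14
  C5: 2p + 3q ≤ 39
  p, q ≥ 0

At p = 3, q = 8, compute slack b - a·x for each constraint:
  C1: 43 − 43 = 0  (binding)
  C2: 31 − 31 = 0  (binding)
  C3: 31 − 25 = 6  (slack)
  C4: 14 − 11 = 3  (slack)
  C5: 39 − 30 = 9  (slack)

Optimal: p = 3, q = 8
Binding: C1, C2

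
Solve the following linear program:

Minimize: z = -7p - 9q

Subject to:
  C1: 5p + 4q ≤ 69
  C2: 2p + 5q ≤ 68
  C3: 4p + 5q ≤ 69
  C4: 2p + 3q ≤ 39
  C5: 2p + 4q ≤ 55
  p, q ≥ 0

Evaluate the objective at each vertex of the feasible region:
  z(0, 0) = 0
  z(13.8, 0) = -96.6
  z(7.667, 7.667) = -122.7
  z(6, 9) = -123  ←
  z(0, 13) = -117
The minimum is at p = 6, q = 9.

p = 6, q = 9, z = -123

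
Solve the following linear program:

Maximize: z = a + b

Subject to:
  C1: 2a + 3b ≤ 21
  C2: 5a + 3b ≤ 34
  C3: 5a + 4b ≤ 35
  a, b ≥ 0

Evaluate the objective at each vertex of the feasible region:
  z(0, 0) = 0
  z(6.8, 0) = 6.8
  z(6.2, 1) = 7.2
  z(3, 5) = 8  ←
  z(0, 7) = 7
The maximum is at a = 3, b = 5.

a = 3, b = 5, z = 8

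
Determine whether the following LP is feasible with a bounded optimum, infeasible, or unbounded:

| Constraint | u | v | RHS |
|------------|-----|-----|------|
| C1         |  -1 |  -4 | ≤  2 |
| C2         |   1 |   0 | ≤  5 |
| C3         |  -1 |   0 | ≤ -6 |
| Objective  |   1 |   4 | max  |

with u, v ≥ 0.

Infeasible (no feasible solution exists)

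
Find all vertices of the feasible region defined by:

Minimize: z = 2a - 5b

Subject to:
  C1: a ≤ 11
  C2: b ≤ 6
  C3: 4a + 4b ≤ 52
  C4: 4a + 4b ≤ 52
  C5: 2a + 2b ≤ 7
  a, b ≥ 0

(0, 0), (3.5, 0), (0, 3.5)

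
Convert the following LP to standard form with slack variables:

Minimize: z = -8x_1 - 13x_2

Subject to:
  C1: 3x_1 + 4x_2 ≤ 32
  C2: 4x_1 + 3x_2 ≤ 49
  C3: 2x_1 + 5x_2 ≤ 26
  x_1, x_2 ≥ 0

min z = -8x_1 - 13x_2

s.t.
  3x_1 + 4x_2 + s1 = 32
  4x_1 + 3x_2 + s2 = 49
  2x_1 + 5x_2 + s3 = 26
  x_1, x_2, s1, s2, s3 ≥ 0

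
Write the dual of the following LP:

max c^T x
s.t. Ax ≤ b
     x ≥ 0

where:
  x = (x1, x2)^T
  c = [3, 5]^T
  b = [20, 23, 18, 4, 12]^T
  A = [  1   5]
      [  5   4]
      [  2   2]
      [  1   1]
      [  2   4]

Primal max cᵀx s.t. Ax ≤ b, x ≥ 0  →  Dual min bᵀy s.t. Aᵀy ≥ c, y ≥ 0.

Minimize: z = 20y1 + 23y2 + 18y3 + 4y4 + 12y5

Subject to:
  y1 + 5y2 + 2y3 + y4 + 2y5 ≥ 3
  5y1 + 4y2 + 2y3 + y4 + 4y5 ≥ 5
  y1, y2, y3, y4, y5 ≥ 0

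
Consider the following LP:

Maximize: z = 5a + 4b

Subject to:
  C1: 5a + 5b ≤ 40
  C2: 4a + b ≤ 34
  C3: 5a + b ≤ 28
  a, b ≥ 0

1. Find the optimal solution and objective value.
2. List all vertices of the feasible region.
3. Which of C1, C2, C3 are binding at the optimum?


1. a = 5, b = 3, z = 37
2. (0, 0), (5.6, 0), (5, 3), (0, 8)
3. C1, C3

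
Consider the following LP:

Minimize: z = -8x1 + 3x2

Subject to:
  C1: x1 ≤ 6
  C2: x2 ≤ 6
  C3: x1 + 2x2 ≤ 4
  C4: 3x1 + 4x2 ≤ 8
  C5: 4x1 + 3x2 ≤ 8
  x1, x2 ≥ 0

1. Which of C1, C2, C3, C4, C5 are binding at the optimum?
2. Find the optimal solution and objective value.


1. C5
2. x1 = 2, x2 = 0, z = -16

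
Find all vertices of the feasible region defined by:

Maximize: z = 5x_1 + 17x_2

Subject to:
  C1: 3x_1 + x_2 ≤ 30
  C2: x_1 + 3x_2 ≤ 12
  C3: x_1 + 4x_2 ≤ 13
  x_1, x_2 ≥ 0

(0, 0), (10, 0), (9.75, 0.75), (9, 1), (0, 3.25)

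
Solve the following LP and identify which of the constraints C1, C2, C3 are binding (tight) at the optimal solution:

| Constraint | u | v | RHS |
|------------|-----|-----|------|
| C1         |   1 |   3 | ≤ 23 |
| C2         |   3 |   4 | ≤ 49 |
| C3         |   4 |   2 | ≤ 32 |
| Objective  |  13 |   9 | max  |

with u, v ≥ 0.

At u = 5, v = 6, compute slack b - a·x for each constraint:
  C1: 23 − 23 = 0  (binding)
  C2: 49 − 39 = 10  (slack)
  C3: 32 − 32 = 0  (binding)

Optimal: u = 5, v = 6
Binding: C1, C3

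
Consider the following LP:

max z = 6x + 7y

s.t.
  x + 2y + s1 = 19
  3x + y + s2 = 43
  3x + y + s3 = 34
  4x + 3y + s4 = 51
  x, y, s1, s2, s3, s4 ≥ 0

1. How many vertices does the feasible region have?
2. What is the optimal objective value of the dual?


1. 5
2. 89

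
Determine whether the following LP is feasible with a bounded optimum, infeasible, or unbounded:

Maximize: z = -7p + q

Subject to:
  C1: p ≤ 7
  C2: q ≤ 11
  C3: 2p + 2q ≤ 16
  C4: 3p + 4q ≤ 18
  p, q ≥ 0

Feasible with a bounded optimal solution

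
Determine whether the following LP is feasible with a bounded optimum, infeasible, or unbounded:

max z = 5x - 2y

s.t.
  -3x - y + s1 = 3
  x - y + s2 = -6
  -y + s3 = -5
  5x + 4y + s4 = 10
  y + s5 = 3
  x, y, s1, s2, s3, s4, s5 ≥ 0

Infeasible (no feasible solution exists)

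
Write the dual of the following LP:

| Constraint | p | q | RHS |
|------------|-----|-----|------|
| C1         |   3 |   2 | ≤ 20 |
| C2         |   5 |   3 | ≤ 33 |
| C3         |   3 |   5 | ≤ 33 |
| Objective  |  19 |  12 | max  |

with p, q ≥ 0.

Primal max cᵀx s.t. Ax ≤ b, x ≥ 0  →  Dual min bᵀy s.t. Aᵀy ≥ c, y ≥ 0.

Minimize: z = 20y1 + 33y2 + 33y3

Subject to:
  3y1 + 5y2 + 3y3 ≥ 19
  2y1 + 3y2 + 5y3 ≥ 12
  y1, y2, y3 ≥ 0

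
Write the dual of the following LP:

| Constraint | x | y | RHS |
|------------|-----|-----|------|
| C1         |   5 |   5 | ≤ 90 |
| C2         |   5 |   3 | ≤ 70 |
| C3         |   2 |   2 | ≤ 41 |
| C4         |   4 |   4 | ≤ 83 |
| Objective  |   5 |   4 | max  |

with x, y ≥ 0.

Primal max cᵀx s.t. Ax ≤ b, x ≥ 0  →  Dual min bᵀy s.t. Aᵀy ≥ c, y ≥ 0.

Minimize: z = 90y1 + 70y2 + 41y3 + 83y4

Subject to:
  5y1 + 5y2 + 2y3 + 4y4 ≥ 5
  5y1 + 3y2 + 2y3 + 4y4 ≥ 4
  y1, y2, y3, y4 ≥ 0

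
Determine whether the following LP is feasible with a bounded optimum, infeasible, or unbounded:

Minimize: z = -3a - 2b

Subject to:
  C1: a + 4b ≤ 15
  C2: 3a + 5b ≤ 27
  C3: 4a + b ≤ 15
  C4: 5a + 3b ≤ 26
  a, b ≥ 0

Feasible with a bounded optimal solution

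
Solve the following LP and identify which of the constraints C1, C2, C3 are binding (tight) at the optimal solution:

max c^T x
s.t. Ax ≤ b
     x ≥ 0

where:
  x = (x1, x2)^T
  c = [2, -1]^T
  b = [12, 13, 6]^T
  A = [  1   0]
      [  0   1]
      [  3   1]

At x1 = 2, x2 = 0, compute slack b - a·x for each constraint:
  C1: 12 − 2 = 10  (slack)
  C2: 13 − 0 = 13  (slack)
  C3: 6 − 6 = 0  (binding)

Optimal: x1 = 2, x2 = 0
Binding: C3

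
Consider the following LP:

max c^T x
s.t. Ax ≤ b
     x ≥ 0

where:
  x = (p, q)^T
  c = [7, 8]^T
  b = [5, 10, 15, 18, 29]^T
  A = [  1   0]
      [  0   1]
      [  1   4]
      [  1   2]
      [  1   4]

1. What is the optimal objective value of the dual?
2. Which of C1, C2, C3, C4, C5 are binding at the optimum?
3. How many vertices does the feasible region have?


1. 55
2. C1, C3
3. 4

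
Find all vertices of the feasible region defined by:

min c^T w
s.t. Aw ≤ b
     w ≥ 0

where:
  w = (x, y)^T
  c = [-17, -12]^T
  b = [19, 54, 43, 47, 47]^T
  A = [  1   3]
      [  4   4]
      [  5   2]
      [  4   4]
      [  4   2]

(0, 0), (8.6, 0), (7, 4), (0, 6.333)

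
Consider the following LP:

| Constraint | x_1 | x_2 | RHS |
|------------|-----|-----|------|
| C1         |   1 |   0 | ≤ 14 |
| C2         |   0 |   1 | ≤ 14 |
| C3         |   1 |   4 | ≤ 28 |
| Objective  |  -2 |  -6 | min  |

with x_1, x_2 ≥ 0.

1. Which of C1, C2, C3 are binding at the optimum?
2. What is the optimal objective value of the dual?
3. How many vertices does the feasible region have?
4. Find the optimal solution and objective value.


1. C1, C3
2. -49
3. 4
4. x_1 = 14, x_2 = 3.5, z = -49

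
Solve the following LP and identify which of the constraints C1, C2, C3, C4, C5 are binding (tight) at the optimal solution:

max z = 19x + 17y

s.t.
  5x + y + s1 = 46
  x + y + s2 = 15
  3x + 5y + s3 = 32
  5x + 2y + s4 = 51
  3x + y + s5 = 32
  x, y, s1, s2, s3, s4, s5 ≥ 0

At x = 9, y = 1, compute slack b - a·x for each constraint:
  C1: 46 − 46 = 0  (binding)
  C2: 15 − 10 = 5  (slack)
  C3: 32 − 32 = 0  (binding)
  C4: 51 − 47 = 4  (slack)
  C5: 32 − 28 = 4  (slack)

Optimal: x = 9, y = 1
Binding: C1, C3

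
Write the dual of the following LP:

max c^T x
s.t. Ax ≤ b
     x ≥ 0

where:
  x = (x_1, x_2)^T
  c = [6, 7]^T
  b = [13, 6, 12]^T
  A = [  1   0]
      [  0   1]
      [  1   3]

Primal max cᵀx s.t. Ax ≤ b, x ≥ 0  →  Dual min bᵀy s.t. Aᵀy ≥ c, y ≥ 0.

Minimize: z = 13y1 + 6y2 + 12y3

Subject to:
  y1 + y3 ≥ 6
  y2 + 3y3 ≥ 7
  y1, y2, y3 ≥ 0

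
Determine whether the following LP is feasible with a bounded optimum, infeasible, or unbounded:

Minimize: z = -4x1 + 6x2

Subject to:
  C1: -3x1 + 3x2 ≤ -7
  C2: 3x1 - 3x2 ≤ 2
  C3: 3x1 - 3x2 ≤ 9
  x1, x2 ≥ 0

Infeasible (no feasible solution exists)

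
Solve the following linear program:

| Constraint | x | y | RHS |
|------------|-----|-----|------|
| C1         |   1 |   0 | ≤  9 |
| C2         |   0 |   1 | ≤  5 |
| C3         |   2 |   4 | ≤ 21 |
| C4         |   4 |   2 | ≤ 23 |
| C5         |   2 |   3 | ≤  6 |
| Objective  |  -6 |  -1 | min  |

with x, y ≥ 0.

Evaluate the objective at each vertex of the feasible region:
  z(0, 0) = 0
  z(3, 0) = -18  ←
  z(0, 2) = -2
The minimum is at x = 3, y = 0.

x = 3, y = 0, z = -18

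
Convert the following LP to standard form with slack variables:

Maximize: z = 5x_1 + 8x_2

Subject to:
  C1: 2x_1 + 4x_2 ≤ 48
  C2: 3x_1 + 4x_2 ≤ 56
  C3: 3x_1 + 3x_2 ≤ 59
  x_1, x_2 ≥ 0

max z = 5x_1 + 8x_2

s.t.
  2x_1 + 4x_2 + s1 = 48
  3x_1 + 4x_2 + s2 = 56
  3x_1 + 3x_2 + s3 = 59
  x_1, x_2, s1, s2, s3 ≥ 0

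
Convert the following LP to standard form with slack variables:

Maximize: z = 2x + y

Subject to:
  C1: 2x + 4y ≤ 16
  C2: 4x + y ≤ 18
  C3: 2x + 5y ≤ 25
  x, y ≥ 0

max z = 2x + y

s.t.
  2x + 4y + s1 = 16
  4x + y + s2 = 18
  2x + 5y + s3 = 25
  x, y, s1, s2, s3 ≥ 0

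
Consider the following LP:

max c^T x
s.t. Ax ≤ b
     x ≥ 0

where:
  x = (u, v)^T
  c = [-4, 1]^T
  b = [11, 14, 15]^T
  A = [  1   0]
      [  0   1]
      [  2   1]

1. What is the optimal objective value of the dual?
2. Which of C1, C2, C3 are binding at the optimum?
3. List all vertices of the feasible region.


1. 14
2. C2
3. (0, 0), (7.5, 0), (0.5, 14), (0, 14)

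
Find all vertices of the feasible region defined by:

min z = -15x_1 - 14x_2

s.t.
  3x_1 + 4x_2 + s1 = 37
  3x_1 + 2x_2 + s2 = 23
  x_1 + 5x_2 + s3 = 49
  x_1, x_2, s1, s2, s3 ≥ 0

(0, 0), (7.667, 0), (3, 7), (0, 9.25)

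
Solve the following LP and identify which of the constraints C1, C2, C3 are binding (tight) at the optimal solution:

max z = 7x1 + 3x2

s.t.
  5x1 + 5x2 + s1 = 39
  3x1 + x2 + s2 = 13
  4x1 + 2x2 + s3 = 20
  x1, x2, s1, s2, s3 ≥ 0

At x1 = 3, x2 = 4, compute slack b - a·x for each constraint:
  C1: 39 − 35 = 4  (slack)
  C2: 13 − 13 = 0  (binding)
  C3: 20 − 20 = 0  (binding)

Optimal: x1 = 3, x2 = 4
Binding: C2, C3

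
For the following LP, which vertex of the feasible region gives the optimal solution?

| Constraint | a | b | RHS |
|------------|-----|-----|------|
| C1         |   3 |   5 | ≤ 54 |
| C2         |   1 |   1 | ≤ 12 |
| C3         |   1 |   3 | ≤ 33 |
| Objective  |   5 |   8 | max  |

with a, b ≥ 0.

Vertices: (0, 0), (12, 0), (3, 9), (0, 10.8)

Evaluate the objective at each vertex of the feasible region:
  z(0, 0) = 0
  z(12, 0) = 60
  z(3, 9) = 87  ←
  z(0, 10.8) = 86.4
The maximum is at a = 3, b = 9.

(3, 9)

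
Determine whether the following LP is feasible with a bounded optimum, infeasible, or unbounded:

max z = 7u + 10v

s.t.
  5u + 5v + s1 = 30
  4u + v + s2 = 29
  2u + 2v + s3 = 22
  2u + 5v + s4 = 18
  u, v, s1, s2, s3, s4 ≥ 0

Feasible with a bounded optimal solution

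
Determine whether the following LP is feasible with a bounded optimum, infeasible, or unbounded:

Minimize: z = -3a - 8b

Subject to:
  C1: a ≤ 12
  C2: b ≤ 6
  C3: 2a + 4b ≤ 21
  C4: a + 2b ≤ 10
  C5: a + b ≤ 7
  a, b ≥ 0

Feasible with a bounded optimal solution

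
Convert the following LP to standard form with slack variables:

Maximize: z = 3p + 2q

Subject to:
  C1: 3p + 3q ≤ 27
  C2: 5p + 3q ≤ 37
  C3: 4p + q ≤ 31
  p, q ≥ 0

max z = 3p + 2q

s.t.
  3p + 3q + s1 = 27
  5p + 3q + s2 = 37
  4p + q + s3 = 31
  p, q, s1, s2, s3 ≥ 0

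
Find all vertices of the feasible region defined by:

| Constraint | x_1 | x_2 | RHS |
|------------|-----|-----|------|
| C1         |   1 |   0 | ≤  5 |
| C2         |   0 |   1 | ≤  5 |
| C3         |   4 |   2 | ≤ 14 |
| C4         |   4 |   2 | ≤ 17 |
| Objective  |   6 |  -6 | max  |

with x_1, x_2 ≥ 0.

(0, 0), (3.5, 0), (1, 5), (0, 5)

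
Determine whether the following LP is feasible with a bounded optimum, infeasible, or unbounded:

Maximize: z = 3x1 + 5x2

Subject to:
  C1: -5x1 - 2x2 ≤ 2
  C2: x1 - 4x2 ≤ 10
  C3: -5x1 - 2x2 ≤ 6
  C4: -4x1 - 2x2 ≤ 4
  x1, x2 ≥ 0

Unbounded (objective can increase without bound)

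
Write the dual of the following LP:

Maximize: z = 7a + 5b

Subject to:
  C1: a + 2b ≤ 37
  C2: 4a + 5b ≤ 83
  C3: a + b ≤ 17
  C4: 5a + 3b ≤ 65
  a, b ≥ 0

Primal max cᵀx s.t. Ax ≤ b, x ≥ 0  →  Dual min bᵀy s.t. Aᵀy ≥ c, y ≥ 0.

Minimize: z = 37y1 + 83y2 + 17y3 + 65y4

Subject to:
  y1 + 4y2 + y3 + 5y4 ≥ 7
  2y1 + 5y2 + y3 + 3y4 ≥ 5
  y1, y2, y3, y4 ≥ 0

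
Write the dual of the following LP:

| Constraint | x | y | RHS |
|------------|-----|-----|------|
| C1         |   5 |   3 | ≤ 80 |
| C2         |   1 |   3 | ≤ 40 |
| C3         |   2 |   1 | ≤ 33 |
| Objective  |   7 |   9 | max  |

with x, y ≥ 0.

Primal max cᵀx s.t. Ax ≤ b, x ≥ 0  →  Dual min bᵀy s.t. Aᵀy ≥ c, y ≥ 0.

Minimize: z = 80y1 + 40y2 + 33y3

Subject to:
  5y1 + y2 + 2y3 ≥ 7
  3y1 + 3y2 + y3 ≥ 9
  y1, y2, y3 ≥ 0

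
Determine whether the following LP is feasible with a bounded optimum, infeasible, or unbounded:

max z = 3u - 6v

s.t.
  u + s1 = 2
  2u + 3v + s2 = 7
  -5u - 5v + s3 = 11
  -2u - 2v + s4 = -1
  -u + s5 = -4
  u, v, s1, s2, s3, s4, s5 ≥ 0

Infeasible (no feasible solution exists)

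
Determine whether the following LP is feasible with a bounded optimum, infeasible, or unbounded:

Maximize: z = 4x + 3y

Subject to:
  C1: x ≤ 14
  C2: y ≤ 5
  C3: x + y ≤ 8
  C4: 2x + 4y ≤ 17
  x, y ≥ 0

Feasible with a bounded optimal solution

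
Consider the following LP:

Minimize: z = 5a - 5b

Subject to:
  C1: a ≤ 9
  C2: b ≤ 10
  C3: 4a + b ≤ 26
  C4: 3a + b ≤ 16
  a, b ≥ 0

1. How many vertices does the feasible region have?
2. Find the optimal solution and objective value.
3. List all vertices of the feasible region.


1. 4
2. a = 0, b = 10, z = -50
3. (0, 0), (5.333, 0), (2, 10), (0, 10)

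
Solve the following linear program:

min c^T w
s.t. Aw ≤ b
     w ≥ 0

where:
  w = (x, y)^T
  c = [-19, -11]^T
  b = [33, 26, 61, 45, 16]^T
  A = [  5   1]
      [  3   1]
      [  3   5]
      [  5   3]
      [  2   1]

Evaluate the objective at each vertex of the feasible region:
  z(0, 0) = 0
  z(6.6, 0) = -125.4
  z(5.667, 4.667) = -159
  z(3, 10) = -167  ←
  z(2.625, 10.62) = -166.8
  z(0, 12.2) = -134.2
The minimum is at x = 3, y = 10.

x = 3, y = 10, z = -167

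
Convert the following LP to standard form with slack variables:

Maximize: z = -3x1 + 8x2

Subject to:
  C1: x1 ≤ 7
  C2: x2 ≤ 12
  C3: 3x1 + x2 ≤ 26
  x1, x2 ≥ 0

max z = -3x1 + 8x2

s.t.
  x1 + s1 = 7
  x2 + s2 = 12
  3x1 + x2 + s3 = 26
  x1, x2, s1, s2, s3 ≥ 0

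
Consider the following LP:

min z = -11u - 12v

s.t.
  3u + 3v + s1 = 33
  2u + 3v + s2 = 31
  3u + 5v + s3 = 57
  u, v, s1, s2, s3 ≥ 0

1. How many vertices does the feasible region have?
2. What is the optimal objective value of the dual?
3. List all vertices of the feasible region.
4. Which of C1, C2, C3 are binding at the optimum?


1. 4
2. -130
3. (0, 0), (11, 0), (2, 9), (0, 10.33)
4. C1, C2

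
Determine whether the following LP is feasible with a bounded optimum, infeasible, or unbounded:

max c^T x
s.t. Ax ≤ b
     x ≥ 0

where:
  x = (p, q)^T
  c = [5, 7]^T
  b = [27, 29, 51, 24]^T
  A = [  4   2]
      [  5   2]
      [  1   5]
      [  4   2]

Feasible with a bounded optimal solution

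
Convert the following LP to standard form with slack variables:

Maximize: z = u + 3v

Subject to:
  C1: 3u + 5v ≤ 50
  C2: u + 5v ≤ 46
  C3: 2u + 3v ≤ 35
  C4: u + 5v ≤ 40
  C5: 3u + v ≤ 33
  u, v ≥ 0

max z = u + 3v

s.t.
  3u + 5v + s1 = 50
  u + 5v + s2 = 46
  2u + 3v + s3 = 35
  u + 5v + s4 = 40
  3u + v + s5 = 33
  u, v, s1, s2, s3, s4, s5 ≥ 0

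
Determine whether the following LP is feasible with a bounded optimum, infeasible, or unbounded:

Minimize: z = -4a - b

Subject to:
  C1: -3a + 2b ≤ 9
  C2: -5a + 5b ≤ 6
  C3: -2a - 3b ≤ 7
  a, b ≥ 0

Unbounded (objective can decrease without bound)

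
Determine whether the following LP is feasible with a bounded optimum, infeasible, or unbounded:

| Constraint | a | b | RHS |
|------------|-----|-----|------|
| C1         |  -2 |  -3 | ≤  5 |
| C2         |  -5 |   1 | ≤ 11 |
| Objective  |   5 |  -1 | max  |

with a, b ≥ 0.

Unbounded (objective can increase without bound)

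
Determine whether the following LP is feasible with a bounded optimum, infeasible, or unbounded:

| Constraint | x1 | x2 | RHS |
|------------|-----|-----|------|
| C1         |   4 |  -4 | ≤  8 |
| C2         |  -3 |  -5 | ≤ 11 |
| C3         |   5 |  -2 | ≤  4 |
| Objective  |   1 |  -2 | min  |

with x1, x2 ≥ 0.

Unbounded (objective can decrease without bound)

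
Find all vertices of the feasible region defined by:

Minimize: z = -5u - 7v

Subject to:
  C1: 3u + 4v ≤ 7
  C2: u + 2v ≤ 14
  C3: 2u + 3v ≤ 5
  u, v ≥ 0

(0, 0), (2.333, 0), (1, 1), (0, 1.667)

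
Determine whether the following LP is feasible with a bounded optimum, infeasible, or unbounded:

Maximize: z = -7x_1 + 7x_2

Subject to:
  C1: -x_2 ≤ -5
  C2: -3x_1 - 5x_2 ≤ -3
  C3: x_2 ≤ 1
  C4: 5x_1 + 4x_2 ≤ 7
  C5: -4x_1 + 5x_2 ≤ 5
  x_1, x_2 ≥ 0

Infeasible (no feasible solution exists)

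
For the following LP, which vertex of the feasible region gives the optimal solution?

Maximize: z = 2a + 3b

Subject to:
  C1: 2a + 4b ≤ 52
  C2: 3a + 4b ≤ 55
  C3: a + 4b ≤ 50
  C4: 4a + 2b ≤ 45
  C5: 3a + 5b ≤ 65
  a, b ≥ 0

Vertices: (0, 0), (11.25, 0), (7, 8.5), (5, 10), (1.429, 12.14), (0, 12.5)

Evaluate the objective at each vertex of the feasible region:
  z(0, 0) = 0
  z(11.25, 0) = 22.5
  z(7, 8.5) = 39.5
  z(5, 10) = 40  ←
  z(1.429, 12.14) = 39.29
  z(0, 12.5) = 37.5
The maximum is at a = 5, b = 10.

(5, 10)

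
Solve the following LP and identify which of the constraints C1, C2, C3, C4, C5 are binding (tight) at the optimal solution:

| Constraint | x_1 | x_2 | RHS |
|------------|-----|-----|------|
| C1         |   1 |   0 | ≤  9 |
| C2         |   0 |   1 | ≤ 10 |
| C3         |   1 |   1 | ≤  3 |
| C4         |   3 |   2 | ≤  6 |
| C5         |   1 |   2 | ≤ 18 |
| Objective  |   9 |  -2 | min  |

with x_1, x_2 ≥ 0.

At x_1 = 0, x_2 = 3, compute slack b - a·x for each constraint:
  C1: 9 − 0 = 9  (slack)
  C2: 10 − 3 = 7  (slack)
  C3: 3 − 3 = 0  (binding)
  C4: 6 − 6 = 0  (binding)
  C5: 18 − 6 = 12  (slack)

Optimal: x_1 = 0, x_2 = 3
Binding: C3, C4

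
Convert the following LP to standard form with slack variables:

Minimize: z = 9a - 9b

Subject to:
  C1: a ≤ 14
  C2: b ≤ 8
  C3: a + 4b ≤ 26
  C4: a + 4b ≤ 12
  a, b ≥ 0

min z = 9a - 9b

s.t.
  a + s1 = 14
  b + s2 = 8
  a + 4b + s3 = 26
  a + 4b + s4 = 12
  a, b, s1, s2, s3, s4 ≥ 0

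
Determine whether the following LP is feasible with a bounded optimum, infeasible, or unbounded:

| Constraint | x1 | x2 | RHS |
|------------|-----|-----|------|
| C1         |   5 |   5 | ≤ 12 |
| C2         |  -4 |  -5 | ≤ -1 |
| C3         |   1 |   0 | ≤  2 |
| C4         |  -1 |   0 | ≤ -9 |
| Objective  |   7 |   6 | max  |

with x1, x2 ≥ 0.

Infeasible (no feasible solution exists)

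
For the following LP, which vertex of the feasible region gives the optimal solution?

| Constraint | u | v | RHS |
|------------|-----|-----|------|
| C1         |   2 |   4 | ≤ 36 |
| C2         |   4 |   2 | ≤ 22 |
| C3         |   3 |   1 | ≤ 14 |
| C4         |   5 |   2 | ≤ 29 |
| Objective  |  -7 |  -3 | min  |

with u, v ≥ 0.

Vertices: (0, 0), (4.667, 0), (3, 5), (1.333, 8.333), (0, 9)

Evaluate the objective at each vertex of the feasible region:
  z(0, 0) = 0
  z(4.667, 0) = -32.67
  z(3, 5) = -36  ←
  z(1.333, 8.333) = -34.33
  z(0, 9) = -27
The minimum is at u = 3, v = 5.

(3, 5)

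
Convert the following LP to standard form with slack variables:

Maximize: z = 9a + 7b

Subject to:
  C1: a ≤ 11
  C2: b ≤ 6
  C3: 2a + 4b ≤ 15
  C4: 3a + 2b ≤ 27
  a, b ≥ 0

max z = 9a + 7b

s.t.
  a + s1 = 11
  b + s2 = 6
  2a + 4b + s3 = 15
  3a + 2b + s4 = 27
  a, b, s1, s2, s3, s4 ≥ 0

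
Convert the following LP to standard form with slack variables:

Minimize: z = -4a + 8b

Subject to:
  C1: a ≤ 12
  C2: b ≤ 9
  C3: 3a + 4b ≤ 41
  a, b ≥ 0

min z = -4a + 8b

s.t.
  a + s1 = 12
  b + s2 = 9
  3a + 4b + s3 = 41
  a, b, s1, s2, s3 ≥ 0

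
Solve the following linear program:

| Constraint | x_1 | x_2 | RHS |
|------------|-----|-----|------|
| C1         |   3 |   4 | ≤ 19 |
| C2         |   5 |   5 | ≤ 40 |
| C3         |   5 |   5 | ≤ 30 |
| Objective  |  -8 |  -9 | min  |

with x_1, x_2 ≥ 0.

Evaluate the objective at each vertex of the feasible region:
  z(0, 0) = 0
  z(6, 0) = -48
  z(5, 1) = -49  ←
  z(0, 4.75) = -42.75
The minimum is at x_1 = 5, x_2 = 1.

x_1 = 5, x_2 = 1, z = -49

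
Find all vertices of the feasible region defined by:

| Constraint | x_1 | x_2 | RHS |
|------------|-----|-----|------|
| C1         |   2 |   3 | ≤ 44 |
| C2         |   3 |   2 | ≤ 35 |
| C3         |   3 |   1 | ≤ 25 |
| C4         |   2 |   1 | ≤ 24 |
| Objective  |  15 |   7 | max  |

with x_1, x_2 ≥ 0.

(0, 0), (8.333, 0), (5, 10), (3.4, 12.4), (0, 14.67)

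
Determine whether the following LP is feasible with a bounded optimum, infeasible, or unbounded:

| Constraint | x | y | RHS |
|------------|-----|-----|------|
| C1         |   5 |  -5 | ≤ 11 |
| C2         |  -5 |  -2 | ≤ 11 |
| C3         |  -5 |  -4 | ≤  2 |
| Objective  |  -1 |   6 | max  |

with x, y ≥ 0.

Unbounded (objective can increase without bound)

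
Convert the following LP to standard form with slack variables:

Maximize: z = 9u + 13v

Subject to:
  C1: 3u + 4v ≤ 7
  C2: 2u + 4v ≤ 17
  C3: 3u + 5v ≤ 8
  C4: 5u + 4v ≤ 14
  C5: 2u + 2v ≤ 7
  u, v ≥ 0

max z = 9u + 13v

s.t.
  3u + 4v + s1 = 7
  2u + 4v + s2 = 17
  3u + 5v + s3 = 8
  5u + 4v + s4 = 14
  2u + 2v + s5 = 7
  u, v, s1, s2, s3, s4, s5 ≥ 0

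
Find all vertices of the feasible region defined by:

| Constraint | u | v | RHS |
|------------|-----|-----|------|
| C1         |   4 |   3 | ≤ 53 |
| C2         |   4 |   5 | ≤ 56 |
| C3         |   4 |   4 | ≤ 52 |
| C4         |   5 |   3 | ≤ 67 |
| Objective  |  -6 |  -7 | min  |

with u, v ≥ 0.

(0, 0), (13, 0), (9, 4), (0, 11.2)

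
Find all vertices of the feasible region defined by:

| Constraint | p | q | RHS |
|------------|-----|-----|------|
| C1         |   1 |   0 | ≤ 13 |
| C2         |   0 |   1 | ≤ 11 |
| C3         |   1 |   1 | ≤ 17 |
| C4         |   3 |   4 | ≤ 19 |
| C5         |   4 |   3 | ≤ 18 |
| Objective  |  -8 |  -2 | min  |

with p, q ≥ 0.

(0, 0), (4.5, 0), (2.143, 3.143), (0, 4.75)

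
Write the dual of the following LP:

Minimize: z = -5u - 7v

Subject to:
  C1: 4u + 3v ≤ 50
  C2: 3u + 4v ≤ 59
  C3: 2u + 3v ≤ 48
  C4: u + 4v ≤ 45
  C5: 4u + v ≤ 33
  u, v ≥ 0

Primal min cᵀx s.t. Ax ≤ b, x ≥ 0  →  Dual max −bᵀy s.t. Aᵀy ≥ −c, y ≥ 0.

Maximize: z = -50y1 - 59y2 - 48y3 - 45y4 - 33y5

Subject to:
  4y1 + 3y2 + 2y3 + y4 + 4y5 ≥ 5
  3y1 + 4y2 + 3y3 + 4y4 + y5 ≥ 7
  y1, y2, y3, y4, y5 ≥ 0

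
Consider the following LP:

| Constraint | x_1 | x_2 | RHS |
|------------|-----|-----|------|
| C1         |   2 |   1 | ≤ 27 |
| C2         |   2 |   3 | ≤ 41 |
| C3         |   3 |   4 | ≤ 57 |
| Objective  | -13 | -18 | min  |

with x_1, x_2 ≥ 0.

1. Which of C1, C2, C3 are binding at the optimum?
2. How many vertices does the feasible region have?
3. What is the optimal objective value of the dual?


1. C2, C3
2. 5
3. -253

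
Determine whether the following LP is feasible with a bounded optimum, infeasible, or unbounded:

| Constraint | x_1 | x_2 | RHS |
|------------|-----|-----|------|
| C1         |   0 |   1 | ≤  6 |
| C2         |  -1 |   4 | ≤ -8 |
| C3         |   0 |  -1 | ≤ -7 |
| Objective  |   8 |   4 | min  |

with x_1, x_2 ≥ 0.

Infeasible (no feasible solution exists)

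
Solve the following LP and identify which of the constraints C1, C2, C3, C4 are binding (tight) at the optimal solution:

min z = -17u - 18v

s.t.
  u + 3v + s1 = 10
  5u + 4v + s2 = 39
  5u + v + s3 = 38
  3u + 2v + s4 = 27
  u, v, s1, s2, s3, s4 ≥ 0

At u = 7, v = 1, compute slack b - a·x for each constraint:
  C1: 10 − 10 = 0  (binding)
  C2: 39 − 39 = 0  (binding)
  C3: 38 − 36 = 2  (slack)
  C4: 27 − 23 = 4  (slack)

Optimal: u = 7, v = 1
Binding: C1, C2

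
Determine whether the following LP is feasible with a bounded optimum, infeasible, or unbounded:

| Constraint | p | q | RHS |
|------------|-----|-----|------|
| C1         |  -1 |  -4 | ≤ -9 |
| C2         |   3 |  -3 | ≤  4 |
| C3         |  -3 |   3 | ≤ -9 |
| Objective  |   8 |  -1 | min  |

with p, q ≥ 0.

Infeasible (no feasible solution exists)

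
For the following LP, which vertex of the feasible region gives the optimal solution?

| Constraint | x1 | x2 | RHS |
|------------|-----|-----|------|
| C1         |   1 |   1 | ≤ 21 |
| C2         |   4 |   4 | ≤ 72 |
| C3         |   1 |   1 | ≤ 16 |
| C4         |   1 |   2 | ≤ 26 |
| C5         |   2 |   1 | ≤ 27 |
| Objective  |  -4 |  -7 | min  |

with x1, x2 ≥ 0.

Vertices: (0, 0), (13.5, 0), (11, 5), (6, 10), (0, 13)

Evaluate the objective at each vertex of the feasible region:
  z(0, 0) = 0
  z(13.5, 0) = -54
  z(11, 5) = -79
  z(6, 10) = -94  ←
  z(0, 13) = -91
The minimum is at x1 = 6, x2 = 10.

(6, 10)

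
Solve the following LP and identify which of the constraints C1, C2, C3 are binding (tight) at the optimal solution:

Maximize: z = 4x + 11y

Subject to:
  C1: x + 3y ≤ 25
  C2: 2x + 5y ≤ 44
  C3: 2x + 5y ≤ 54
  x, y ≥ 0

At x = 7, y = 6, compute slack b - a·x for each constraint:
  C1: 25 − 25 = 0  (binding)
  C2: 44 − 44 = 0  (binding)
  C3: 54 − 44 = 10  (slack)

Optimal: x = 7, y = 6
Binding: C1, C2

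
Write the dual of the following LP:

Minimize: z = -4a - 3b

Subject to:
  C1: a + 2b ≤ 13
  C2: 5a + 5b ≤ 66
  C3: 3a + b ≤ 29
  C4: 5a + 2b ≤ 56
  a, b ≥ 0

Primal min cᵀx s.t. Ax ≤ b, x ≥ 0  →  Dual max −bᵀy s.t. Aᵀy ≥ −c, y ≥ 0.

Maximize: z = -13y1 - 66y2 - 29y3 - 56y4

Subject to:
  y1 + 5y2 + 3y3 + 5y4 ≥ 4
  2y1 + 5y2 + y3 + 2y4 ≥ 3
  y1, y2, y3, y4 ≥ 0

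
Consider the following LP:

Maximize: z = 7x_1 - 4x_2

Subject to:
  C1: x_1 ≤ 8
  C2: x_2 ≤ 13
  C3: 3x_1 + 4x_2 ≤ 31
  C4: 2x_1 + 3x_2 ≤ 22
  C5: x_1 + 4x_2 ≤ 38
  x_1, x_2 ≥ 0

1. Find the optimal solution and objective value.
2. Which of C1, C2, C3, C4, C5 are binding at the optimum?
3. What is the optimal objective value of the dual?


1. x_1 = 8, x_2 = 0, z = 56
2. C1
3. 56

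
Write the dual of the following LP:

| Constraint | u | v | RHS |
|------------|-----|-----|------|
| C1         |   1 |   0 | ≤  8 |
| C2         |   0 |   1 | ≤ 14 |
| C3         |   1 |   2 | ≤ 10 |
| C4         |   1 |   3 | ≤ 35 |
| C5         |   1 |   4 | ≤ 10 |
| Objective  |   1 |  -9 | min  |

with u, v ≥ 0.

Primal min cᵀx s.t. Ax ≤ b, x ≥ 0  →  Dual max −bᵀy s.t. Aᵀy ≥ −c, y ≥ 0.

Maximize: z = -8y1 - 14y2 - 10y3 - 35y4 - 10y5

Subject to:
  y1 + y3 + y4 + y5 ≥ -1
  y2 + 2y3 + 3y4 + 4y5 ≥ 9
  y1, y2, y3, y4, y5 ≥ 0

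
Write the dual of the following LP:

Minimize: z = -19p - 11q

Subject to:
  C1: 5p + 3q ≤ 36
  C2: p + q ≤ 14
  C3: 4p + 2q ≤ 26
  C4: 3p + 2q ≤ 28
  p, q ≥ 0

Primal min cᵀx s.t. Ax ≤ b, x ≥ 0  →  Dual max −bᵀy s.t. Aᵀy ≥ −c, y ≥ 0.

Maximize: z = -36y1 - 14y2 - 26y3 - 28y4

Subject to:
  5y1 + y2 + 4y3 + 3y4 ≥ 19
  3y1 + y2 + 2y3 + 2y4 ≥ 11
  y1, y2, y3, y4 ≥ 0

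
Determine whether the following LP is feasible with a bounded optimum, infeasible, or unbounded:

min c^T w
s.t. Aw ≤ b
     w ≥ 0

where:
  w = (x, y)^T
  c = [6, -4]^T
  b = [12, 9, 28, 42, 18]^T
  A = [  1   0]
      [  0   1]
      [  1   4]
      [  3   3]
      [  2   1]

Feasible with a bounded optimal solution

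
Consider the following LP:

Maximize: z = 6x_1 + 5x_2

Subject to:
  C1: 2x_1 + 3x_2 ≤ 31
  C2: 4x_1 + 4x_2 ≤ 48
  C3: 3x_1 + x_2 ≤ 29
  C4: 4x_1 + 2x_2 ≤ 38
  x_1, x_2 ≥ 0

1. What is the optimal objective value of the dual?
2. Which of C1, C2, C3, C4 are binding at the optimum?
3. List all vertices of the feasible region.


1. 67
2. C2, C4
3. (0, 0), (9.5, 0), (7, 5), (5, 7), (0, 10.33)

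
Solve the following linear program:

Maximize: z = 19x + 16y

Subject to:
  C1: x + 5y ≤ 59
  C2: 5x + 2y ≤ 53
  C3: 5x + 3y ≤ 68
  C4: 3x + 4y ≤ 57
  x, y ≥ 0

Evaluate the objective at each vertex of the feasible region:
  z(0, 0) = 0
  z(10.6, 0) = 201.4
  z(7, 9) = 277  ←
  z(4.455, 10.91) = 259.2
  z(0, 11.8) = 188.8
The maximum is at x = 7, y = 9.

x = 7, y = 9, z = 277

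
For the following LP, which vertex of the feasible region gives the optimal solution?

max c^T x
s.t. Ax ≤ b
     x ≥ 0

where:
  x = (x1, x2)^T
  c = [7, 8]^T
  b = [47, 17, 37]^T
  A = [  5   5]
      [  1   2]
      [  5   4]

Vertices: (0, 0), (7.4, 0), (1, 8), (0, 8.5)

Evaluate the objective at each vertex of the feasible region:
  z(0, 0) = 0
  z(7.4, 0) = 51.8
  z(1, 8) = 71  ←
  z(0, 8.5) = 68
The maximum is at x1 = 1, x2 = 8.

(1, 8)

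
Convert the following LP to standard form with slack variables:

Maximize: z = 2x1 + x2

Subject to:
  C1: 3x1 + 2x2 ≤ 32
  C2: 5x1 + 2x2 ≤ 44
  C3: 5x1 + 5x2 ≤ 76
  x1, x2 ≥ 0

max z = 2x1 + x2

s.t.
  3x1 + 2x2 + s1 = 32
  5x1 + 2x2 + s2 = 44
  5x1 + 5x2 + s3 = 76
  x1, x2, s1, s2, s3 ≥ 0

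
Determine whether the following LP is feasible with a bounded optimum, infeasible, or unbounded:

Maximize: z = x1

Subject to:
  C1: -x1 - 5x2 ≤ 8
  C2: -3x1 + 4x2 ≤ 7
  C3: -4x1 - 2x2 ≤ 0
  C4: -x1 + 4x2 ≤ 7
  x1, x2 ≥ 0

Unbounded (objective can increase without bound)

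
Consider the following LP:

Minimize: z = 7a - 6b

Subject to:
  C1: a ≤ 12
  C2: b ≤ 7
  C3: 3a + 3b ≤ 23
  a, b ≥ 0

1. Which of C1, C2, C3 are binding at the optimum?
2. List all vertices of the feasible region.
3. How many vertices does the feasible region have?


1. C2
2. (0, 0), (7.667, 0), (0.6667, 7), (0, 7)
3. 4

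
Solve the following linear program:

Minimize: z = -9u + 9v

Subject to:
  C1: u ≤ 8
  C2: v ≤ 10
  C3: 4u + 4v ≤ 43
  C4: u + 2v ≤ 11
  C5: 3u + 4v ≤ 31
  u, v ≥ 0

Evaluate the objective at each vertex of the feasible region:
  z(0, 0) = 0
  z(8, 0) = -72  ←
  z(8, 1.5) = -58.5
  z(0, 5.5) = 49.5
The minimum is at u = 8, v = 0.

u = 8, v = 0, z = -72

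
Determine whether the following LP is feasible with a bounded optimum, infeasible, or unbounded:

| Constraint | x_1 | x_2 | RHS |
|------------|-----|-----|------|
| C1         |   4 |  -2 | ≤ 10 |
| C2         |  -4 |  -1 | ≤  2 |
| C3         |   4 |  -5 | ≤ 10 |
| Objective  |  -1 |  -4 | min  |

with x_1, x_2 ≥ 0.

Unbounded (objective can decrease without bound)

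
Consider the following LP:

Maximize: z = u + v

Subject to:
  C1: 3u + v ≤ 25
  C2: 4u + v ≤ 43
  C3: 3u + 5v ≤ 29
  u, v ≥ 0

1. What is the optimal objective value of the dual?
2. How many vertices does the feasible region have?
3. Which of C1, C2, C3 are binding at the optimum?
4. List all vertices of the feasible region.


1. 9
2. 4
3. C1, C3
4. (0, 0), (8.333, 0), (8, 1), (0, 5.8)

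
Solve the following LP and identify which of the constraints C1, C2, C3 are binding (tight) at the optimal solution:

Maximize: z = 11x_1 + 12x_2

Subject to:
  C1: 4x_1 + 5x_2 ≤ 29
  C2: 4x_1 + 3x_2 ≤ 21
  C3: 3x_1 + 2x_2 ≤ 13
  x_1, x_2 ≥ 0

At x_1 = 1, x_2 = 5, compute slack b - a·x for each constraint:
  C1: 29 − 29 = 0  (binding)
  C2: 21 − 19 = 2  (slack)
  C3: 13 − 13 = 0  (binding)

Optimal: x_1 = 1, x_2 = 5
Binding: C1, C3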